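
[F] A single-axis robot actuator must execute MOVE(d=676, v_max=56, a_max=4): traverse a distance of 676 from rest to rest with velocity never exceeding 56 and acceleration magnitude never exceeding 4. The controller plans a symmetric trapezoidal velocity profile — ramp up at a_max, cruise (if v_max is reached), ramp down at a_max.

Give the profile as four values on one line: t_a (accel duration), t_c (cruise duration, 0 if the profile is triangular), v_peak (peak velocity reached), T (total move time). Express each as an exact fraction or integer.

t_a=13 t_c=0 v_peak=52 T=26

v_max²/a_max = 56²/4 = 784
676 < 784 so t_c = 0
v_peak = √(676·4) = √2704 = 52
t_a = 52/4 = 13; t_c = 0
T = 2·13 = 26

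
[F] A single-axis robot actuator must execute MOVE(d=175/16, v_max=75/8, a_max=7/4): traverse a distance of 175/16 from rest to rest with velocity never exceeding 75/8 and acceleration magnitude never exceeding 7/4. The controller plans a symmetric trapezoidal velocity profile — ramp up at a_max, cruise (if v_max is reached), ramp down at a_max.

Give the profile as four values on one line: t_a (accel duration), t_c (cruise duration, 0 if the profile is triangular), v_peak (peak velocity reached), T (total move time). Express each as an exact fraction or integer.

v_max²/a_max = (75/8)²/(7/4) = 5625/112
175/16 < 5625/112 so t_c = 0
v_peak = √(175/16·7/4) = √(1225/64) = 35/8
t_a = (35/8)/(7/4) = 5/2; t_c = 0
T = 2·5/2 = 5

t_a=5/2 t_c=0 v_peak=35/8 T=5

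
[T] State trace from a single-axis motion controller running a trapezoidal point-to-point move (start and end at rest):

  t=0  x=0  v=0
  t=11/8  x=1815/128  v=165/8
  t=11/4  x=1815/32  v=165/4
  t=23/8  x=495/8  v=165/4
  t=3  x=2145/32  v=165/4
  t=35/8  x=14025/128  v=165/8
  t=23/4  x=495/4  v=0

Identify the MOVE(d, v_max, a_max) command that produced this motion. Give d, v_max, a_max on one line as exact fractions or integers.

final state: t=23/4, x=495/4, v=0 → d = 495/4
a_max = (165/8−0)/(11/8−0) = 15
max v = 165/4 over t∈[11/4,3] → v_max = 165/4
check: 165/4·(11/4+1/4) = 495/4 ✓

d=495/4 v_max=165/4 a_max=15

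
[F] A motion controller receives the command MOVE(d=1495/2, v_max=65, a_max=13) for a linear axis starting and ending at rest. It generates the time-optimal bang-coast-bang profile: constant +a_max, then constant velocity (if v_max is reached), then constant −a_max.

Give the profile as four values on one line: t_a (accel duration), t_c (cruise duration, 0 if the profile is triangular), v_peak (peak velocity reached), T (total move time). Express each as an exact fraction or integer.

t_a=5 t_c=13/2 v_peak=65 T=33/2

vₘ²/aₘ = 65²/13 = 325
1495/2 ≥ 325 → trapezoidal
t_a = 65/13 = 5; v_peak = 65
d_cruise = 1495/2 − 325 = 845/2; t_c = (845/2)/65 = 13/2
T = 2·5 + 13/2 = 33/2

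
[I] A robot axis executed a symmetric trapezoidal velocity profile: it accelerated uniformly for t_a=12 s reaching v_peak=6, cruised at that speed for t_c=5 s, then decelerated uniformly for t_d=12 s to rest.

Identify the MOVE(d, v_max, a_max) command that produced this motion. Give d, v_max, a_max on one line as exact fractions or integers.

d=102 v_max=6 a_max=1/2

a_max = 6/12 = 1/2
d_a = ½·6·12 = 36; d_c = 6·5 = 30
d = 2·36 + 30 = 102
t_c = 5 > 0 so v_max = 6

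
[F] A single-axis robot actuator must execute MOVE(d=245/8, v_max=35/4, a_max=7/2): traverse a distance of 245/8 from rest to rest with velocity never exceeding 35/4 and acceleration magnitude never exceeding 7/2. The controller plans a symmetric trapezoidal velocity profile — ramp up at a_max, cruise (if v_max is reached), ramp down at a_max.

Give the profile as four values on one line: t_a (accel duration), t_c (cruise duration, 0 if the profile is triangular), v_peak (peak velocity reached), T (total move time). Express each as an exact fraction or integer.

(v_max)²/a_max = (35/4)²/(7/2) = 175/8
245/8 ≥ 175/8 ⇒ cruise phase
t_a = (35/4)/(7/2) = 5/2; v_peak = 35/4
d_cruise = 245/8 − 175/8 = 35/4; t_c = (35/4)/(35/4) = 1
T = 2·5/2 + 1 = 6

t_a=5/2 t_c=1 v_peak=35/4 T=6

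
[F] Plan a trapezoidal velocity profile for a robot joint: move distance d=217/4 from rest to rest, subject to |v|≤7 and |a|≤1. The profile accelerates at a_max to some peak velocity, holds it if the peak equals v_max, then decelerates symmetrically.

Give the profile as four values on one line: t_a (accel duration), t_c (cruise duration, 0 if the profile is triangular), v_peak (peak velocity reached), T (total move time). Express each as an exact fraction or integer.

t_a=7 t_c=3/4 v_peak=7 T=59/4

v_max²/a_max = 7²/1 = 49
217/4 ≥ 49 ⇒ cruise phase
t_a = 7/1 = 7; v_peak = 7
d_cruise = 217/4 − 49 = 21/4; t_c = (21/4)/7 = 3/4
T = 2·7 + 3/4 = 59/4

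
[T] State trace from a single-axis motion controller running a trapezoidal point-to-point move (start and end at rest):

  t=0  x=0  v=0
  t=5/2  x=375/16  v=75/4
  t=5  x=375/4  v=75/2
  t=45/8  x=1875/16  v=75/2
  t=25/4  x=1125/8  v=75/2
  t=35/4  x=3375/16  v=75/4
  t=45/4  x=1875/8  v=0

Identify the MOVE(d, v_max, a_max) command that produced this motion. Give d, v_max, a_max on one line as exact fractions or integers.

final state: t=45/4, x=1875/8, v=0 → d = 1875/8
a_max = (75/4−0)/(5/2−0) = 15/2
max v = 75/2 over t∈[5,25/4] → v_max = 75/2
check: 75/2·(5+5/4) = 1875/8 ✓

d=1875/8 v_max=75/2 a_max=15/2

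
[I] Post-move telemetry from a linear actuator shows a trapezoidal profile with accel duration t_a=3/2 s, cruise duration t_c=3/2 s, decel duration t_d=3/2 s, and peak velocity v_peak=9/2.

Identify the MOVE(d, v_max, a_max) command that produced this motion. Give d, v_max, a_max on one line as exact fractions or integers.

d=27/2 v_max=9/2 a_max=3

a_max = (9/2)/(3/2) = 3
d_a = ½·9/2·3/2 = 27/8; d_c = 9/2·3/2 = 27/4
d = 2·27/8 + 27/4 = 27/2
t_c = 3/2 > 0 → v_max = v_peak = 9/2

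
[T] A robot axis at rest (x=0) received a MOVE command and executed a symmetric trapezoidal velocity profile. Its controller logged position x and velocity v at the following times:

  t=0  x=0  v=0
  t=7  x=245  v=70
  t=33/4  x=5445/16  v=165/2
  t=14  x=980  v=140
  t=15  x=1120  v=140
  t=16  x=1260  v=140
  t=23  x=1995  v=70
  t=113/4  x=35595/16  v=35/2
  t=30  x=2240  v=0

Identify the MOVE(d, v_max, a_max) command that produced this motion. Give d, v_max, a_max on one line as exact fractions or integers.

final state: t=30, x=2240, v=0 → d = 2240
a_max = (70−0)/(7−0) = 10
max v = 140 over t∈[14,16] → v_max = 140
check: 140·(14+2) = 2240 ✓

d=2240 v_max=140 a_max=10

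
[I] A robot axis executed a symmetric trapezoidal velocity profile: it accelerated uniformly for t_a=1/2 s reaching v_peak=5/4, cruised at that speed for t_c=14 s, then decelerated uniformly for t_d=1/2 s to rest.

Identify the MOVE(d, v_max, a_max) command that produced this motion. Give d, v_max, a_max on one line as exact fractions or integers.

a_max = (5/4)/(1/2) = 5/2
d_a = ½·5/4·1/2 = 5/16; d_c = 5/4·14 = 35/2
d = 2·5/16 + 35/2 = 145/8
t_c = 14 > 0 → v_max = v_peak = 5/4

d=145/8 v_max=5/4 a_max=5/2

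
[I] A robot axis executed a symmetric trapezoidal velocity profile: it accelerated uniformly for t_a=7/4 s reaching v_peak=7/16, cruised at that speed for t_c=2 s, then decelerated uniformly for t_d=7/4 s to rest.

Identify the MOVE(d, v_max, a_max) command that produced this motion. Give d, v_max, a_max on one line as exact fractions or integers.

d=105/64 v_max=7/16 a_max=1/4

a_max = (7/16)/(7/4) = 1/4
d_a = ½·7/16·7/4 = 49/128; d_c = 7/16·2 = 7/8
d = 2·49/128 + 7/8 = 105/64
t_c = 2 > 0 ⇒ limit active, v_max = 7/16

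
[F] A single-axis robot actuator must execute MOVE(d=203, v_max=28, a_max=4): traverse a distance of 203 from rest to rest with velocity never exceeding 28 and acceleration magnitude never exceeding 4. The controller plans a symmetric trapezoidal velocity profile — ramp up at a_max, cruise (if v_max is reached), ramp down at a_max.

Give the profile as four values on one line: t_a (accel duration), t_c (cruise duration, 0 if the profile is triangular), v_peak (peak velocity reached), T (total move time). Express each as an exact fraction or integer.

t_a=7 t_c=1/4 v_peak=28 T=57/4

vₘ²/aₘ = 28²/4 = 196
203 ≥ 196 so v_max reached
t_a = 28/4 = 7; v_peak = 28
d_cruise = 203 − 196 = 7; t_c = 7/28 = 1/4
T = 2·7 + 1/4 = 57/4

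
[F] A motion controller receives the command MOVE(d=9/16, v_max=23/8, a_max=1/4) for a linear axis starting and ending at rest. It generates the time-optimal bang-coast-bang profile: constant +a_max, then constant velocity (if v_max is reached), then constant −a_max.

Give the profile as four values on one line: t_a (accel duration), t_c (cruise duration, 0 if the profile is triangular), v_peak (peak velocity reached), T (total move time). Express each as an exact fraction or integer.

(v_max)²/a_max = (23/8)²/(1/4) = 529/16
9/16 < 529/16 → triangular
v_peak = √(9/16·1/4) = √(9/64) = 3/8
t_a = (3/8)/(1/4) = 3/2; t_c = 0
T = 2·3/2 = 3

t_a=3/2 t_c=0 v_peak=3/8 T=3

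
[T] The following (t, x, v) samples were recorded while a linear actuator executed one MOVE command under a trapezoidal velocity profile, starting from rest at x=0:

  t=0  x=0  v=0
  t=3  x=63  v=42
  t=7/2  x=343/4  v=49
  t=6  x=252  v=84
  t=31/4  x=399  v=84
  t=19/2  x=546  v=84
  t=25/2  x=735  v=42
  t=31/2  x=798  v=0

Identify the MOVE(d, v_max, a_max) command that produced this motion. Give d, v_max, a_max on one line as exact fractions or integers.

d=798 v_max=84 a_max=14

final state: t=31/2, x=798, v=0 → d = 798
a_max = (42−0)/(3−0) = 14
max v = 84 over t∈[6,19/2] → v_max = 84
check: 84·(6+7/2) = 798 ✓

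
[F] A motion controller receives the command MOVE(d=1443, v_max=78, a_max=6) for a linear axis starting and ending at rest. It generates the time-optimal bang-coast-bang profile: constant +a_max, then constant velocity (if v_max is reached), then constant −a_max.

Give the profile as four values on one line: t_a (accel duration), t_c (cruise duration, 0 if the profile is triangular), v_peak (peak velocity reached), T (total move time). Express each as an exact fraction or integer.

v_max²/a_max = 78²/6 = 1014
1443 ≥ 1014 ⇒ cruise phase
t_a = 78/6 = 13; v_peak = 78
d_cruise = 1443 − 1014 = 429; t_c = 429/78 = 11/2
T = 2·13 + 11/2 = 63/2

t_a=13 t_c=11/2 v_peak=78 T=63/2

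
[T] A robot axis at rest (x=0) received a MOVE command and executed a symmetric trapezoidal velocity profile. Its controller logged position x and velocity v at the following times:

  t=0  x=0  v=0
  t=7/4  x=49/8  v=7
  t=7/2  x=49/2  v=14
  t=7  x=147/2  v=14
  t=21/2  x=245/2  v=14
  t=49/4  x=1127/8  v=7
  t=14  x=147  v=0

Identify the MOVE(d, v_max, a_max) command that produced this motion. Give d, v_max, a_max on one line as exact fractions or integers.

d=147 v_max=14 a_max=4

final state: t=14, x=147, v=0 → d = 147
a_max = (7−0)/(7/4−0) = 4
max v = 14 over t∈[7/2,21/2] → v_max = 14
check: 14·(7/2+7) = 147 ✓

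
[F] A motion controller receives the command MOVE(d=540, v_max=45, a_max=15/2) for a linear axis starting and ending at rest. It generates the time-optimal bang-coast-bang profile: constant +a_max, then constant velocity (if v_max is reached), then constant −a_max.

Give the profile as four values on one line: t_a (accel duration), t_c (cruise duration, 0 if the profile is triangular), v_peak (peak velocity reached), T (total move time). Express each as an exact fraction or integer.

t_a=6 t_c=6 v_peak=45 T=18

vₘ²/aₘ = 45²/(15/2) = 270
540 ≥ 270 so v_max reached
t_a = 45/(15/2) = 6; v_peak = 45
d_cruise = 540 − 270 = 270; t_c = 270/45 = 6
T = 2·6 + 6 = 18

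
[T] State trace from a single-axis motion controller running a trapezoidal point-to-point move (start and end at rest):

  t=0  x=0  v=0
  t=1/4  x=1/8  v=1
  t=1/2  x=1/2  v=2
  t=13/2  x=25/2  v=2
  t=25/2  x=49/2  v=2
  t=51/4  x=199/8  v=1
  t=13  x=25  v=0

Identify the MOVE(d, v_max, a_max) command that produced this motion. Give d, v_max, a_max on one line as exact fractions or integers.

d=25 v_max=2 a_max=4

final state: t=13, x=25, v=0 → d = 25
a_max = (1−0)/(1/4−0) = 4
max v = 2 over t∈[1/2,25/2] → v_max = 2
check: 2·(1/2+12) = 25 ✓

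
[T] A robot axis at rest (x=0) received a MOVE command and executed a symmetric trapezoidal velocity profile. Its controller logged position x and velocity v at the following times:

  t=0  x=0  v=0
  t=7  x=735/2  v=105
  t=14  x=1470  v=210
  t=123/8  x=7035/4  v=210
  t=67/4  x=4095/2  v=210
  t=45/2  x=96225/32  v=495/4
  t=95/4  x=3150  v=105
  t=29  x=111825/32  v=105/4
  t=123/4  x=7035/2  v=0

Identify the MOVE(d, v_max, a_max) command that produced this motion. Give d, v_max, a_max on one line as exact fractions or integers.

final state: t=123/4, x=7035/2, v=0 → d = 7035/2
a_max = (105−0)/(7−0) = 15
max v = 210 over t∈[14,67/4] → v_max = 210
check: 210·(14+11/4) = 7035/2 ✓

d=7035/2 v_max=210 a_max=15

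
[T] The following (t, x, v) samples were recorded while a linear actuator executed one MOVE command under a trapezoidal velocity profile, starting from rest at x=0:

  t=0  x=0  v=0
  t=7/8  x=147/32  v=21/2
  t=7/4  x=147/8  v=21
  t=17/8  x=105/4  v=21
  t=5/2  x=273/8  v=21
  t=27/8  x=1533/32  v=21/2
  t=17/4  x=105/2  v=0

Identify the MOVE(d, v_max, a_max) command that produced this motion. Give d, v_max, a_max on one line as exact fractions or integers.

d=105/2 v_max=21 a_max=12

final state: t=17/4, x=105/2, v=0 → d = 105/2
a_max = (21/2−0)/(7/8−0) = 12
max v = 21 over t∈[7/4,5/2] → v_max = 21
check: 21·(7/4+3/4) = 105/2 ✓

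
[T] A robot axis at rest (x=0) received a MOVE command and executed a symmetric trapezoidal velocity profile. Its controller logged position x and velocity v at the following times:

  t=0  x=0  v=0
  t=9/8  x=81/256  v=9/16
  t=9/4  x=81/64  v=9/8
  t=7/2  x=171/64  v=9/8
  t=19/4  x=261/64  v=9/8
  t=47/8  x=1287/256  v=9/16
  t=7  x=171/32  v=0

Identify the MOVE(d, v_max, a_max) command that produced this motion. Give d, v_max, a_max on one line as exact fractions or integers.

d=171/32 v_max=9/8 a_max=1/2

final state: t=7, x=171/32, v=0 → d = 171/32
a_max = (9/16−0)/(9/8−0) = 1/2
max v = 9/8 over t∈[9/4,19/4] → v_max = 9/8
check: 9/8·(9/4+5/2) = 171/32 ✓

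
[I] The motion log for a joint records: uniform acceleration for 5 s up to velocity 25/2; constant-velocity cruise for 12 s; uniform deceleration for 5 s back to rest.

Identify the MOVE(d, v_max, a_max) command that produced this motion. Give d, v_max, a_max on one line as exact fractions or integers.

d=425/2 v_max=25/2 a_max=5/2

a_max = (25/2)/5 = 5/2
d_a = ½·25/2·5 = 125/4; d_c = 25/2·12 = 150
d = 2·125/4 + 150 = 425/2
t_c = 12 > 0 so v_max = 25/2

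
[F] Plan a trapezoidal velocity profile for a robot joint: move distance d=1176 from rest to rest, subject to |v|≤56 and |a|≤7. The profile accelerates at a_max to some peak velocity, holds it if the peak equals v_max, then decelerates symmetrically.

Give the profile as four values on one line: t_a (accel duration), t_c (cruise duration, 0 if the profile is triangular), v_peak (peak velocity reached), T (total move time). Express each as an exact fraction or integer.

(v_max)²/a_max = 56²/7 = 448
1176 ≥ 448 so v_max reached
t_a = 56/7 = 8; v_peak = 56
d_cruise = 1176 − 448 = 728; t_c = 728/56 = 13
T = 2·8 + 13 = 29

t_a=8 t_c=13 v_peak=56 T=29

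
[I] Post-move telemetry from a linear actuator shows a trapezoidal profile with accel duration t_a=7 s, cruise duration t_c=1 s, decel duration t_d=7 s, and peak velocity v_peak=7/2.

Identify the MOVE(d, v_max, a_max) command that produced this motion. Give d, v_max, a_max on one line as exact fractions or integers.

a_max = (7/2)/7 = 1/2
d_a = ½·7/2·7 = 49/4; d_c = 7/2·1 = 7/2
d = 2·49/4 + 7/2 = 28
t_c = 1 > 0 ⇒ limit active, v_max = 7/2

d=28 v_max=7/2 a_max=1/2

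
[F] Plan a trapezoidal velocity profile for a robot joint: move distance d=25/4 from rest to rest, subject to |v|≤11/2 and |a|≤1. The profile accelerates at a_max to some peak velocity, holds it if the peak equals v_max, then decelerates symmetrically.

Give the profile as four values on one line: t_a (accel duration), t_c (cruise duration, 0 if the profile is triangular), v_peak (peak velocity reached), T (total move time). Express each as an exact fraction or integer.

vₘ²/aₘ = (11/2)²/1 = 121/4
25/4 < 121/4 ⇒ no cruise
v_peak = √(25/4·1) = √(25/4) = 5/2
t_a = (5/2)/1 = 5/2; t_c = 0
T = 2·5/2 = 5

t_a=5/2 t_c=0 v_peak=5/2 T=5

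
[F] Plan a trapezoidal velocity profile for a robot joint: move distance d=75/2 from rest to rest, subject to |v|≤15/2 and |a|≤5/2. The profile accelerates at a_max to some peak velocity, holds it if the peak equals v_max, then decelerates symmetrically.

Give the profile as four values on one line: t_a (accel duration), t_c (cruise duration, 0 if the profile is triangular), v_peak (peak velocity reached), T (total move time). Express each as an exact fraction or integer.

vₘ²/aₘ = (15/2)²/(5/2) = 45/2
75/2 ≥ 45/2 → trapezoidal
t_a = (15/2)/(5/2) = 3; v_peak = 15/2
d_cruise = 75/2 − 45/2 = 15; t_c = 15/(15/2) = 2
T = 2·3 + 2 = 8

t_a=3 t_c=2 v_peak=15/2 T=8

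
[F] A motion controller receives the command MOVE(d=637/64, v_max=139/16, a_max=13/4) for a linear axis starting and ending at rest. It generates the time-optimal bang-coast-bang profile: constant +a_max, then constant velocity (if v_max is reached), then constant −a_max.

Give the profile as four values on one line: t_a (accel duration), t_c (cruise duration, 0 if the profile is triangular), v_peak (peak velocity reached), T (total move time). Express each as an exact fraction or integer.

t_a=7/4 t_c=0 v_peak=91/16 T=7/2

vₘ²/aₘ = (139/16)²/(13/4) = 19321/832
637/64 < 19321/832 ⇒ no cruise
v_peak = √(637/64·13/4) = √(8281/256) = 91/16
t_a = (91/16)/(13/4) = 7/4; t_c = 0
T = 2·7/4 = 7/2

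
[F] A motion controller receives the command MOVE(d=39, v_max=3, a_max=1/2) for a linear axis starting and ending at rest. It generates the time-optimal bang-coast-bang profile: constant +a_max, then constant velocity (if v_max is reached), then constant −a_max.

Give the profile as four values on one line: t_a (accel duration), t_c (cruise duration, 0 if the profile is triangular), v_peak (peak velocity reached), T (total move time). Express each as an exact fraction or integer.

t_a=6 t_c=7 v_peak=3 T=19

vₘ²/aₘ = 3²/(1/2) = 18
39 ≥ 18 ⇒ cruise phase
t_a = 3/(1/2) = 6; v_peak = 3
d_cruise = 39 − 18 = 21; t_c = 21/3 = 7
T = 2·6 + 7 = 19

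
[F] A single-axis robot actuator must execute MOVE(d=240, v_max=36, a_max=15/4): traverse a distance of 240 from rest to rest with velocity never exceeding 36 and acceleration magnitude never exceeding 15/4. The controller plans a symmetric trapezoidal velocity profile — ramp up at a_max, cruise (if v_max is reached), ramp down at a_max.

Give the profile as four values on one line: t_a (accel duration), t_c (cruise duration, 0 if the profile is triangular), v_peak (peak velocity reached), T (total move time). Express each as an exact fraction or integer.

t_a=8 t_c=0 v_peak=30 T=16

vₘ²/aₘ = 36²/(15/4) = 1728/5
240 < 1728/5 ⇒ no cruise
v_peak = √(240·15/4) = √900 = 30
t_a = 30/(15/4) = 8; t_c = 0
T = 2·8 = 16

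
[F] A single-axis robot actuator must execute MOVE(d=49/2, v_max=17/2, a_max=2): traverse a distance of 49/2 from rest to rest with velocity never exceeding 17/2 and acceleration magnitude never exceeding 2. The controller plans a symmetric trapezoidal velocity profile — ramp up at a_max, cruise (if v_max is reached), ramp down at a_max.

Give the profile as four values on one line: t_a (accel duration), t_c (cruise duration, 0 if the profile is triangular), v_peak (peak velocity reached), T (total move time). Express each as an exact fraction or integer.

t_a=7/2 t_c=0 v_peak=7 T=7

vₘ²/aₘ = (17/2)²/2 = 289/8
49/2 < 289/8 → triangular
v_peak = √(49/2·2) = √49 = 7
t_a = 7/2; t_c = 0
T = 2·7/2 = 7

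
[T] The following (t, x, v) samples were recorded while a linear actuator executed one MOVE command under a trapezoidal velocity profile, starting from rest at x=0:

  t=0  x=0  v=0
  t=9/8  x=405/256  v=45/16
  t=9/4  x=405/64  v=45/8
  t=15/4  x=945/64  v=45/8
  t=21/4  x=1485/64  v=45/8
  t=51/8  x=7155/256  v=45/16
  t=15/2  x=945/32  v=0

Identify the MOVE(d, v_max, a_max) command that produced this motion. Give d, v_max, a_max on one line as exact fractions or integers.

d=945/32 v_max=45/8 a_max=5/2

final state: t=15/2, x=945/32, v=0 → d = 945/32
a_max = (45/16−0)/(9/8−0) = 5/2
max v = 45/8 over t∈[9/4,21/4] → v_max = 45/8
check: 45/8·(9/4+3) = 945/32 ✓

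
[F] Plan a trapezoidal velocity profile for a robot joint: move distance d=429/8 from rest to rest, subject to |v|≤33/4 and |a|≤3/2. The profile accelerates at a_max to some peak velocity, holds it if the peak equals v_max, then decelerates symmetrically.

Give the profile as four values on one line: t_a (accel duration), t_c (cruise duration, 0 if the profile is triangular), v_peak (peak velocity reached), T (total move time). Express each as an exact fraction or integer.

v_max²/a_max = (33/4)²/(3/2) = 363/8
429/8 ≥ 363/8 ⇒ cruise phase
t_a = (33/4)/(3/2) = 11/2; v_peak = 33/4
d_cruise = 429/8 − 363/8 = 33/4; t_c = (33/4)/(33/4) = 1
T = 2·11/2 + 1 = 12

t_a=11/2 t_c=1 v_peak=33/4 T=12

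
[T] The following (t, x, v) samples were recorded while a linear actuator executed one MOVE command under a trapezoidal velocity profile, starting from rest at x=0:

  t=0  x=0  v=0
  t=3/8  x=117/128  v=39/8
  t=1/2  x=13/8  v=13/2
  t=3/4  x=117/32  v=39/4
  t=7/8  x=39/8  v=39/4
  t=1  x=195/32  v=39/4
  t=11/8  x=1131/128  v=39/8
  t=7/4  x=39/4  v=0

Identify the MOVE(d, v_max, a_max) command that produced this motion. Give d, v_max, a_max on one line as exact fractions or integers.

d=39/4 v_max=39/4 a_max=13

final state: t=7/4, x=39/4, v=0 → d = 39/4
a_max = (39/8−0)/(3/8−0) = 13
max v = 39/4 over t∈[3/4,1] → v_max = 39/4
check: 39/4·(3/4+1/4) = 39/4 ✓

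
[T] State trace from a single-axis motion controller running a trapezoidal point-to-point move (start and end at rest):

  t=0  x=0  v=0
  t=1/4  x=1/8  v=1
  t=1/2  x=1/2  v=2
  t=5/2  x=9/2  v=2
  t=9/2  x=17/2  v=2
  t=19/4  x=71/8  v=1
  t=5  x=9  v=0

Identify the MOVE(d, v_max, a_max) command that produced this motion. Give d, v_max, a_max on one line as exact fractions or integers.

final state: t=5, x=9, v=0 → d = 9
a_max = (1−0)/(1/4−0) = 4
max v = 2 over t∈[1/2,9/2] → v_max = 2
check: 2·(1/2+4) = 9 ✓

d=9 v_max=2 a_max=4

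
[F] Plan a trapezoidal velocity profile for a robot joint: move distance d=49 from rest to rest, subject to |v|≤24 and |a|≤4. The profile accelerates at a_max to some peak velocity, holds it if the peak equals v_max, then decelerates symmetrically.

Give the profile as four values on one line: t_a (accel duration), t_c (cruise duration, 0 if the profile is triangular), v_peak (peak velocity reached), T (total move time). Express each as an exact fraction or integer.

(v_max)²/a_max = 24²/4 = 144
49 < 144 → triangular
v_peak = √(49·4) = √196 = 14
t_a = 14/4 = 7/2; t_c = 0
T = 2·7/2 = 7

t_a=7/2 t_c=0 v_peak=14 T=7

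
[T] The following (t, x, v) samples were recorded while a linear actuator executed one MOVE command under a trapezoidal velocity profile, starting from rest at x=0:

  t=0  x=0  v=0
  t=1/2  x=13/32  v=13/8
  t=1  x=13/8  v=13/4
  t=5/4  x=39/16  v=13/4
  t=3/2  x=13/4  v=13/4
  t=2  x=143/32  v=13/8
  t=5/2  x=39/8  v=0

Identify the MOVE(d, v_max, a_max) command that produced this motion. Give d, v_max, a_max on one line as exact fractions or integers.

d=39/8 v_max=13/4 a_max=13/4

final state: t=5/2, x=39/8, v=0 → d = 39/8
a_max = (13/8−0)/(1/2−0) = 13/4
max v = 13/4 over t∈[1,3/2] → v_max = 13/4
check: 13/4·(1+1/2) = 39/8 ✓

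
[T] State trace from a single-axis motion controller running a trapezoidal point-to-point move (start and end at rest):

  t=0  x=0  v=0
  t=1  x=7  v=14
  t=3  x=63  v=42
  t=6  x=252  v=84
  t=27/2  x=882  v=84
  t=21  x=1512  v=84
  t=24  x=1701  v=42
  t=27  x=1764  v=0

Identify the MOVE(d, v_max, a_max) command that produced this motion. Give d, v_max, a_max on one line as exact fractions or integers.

final state: t=27, x=1764, v=0 → d = 1764
a_max = (14−0)/(1−0) = 14
max v = 84 over t∈[6,21] → v_max = 84
check: 84·(6+15) = 1764 ✓

d=1764 v_max=84 a_max=14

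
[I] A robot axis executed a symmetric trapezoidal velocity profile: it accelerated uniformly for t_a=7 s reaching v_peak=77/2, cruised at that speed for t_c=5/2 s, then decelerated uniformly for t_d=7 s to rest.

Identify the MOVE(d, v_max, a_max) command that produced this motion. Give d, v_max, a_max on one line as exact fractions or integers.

d=1463/4 v_max=77/2 a_max=11/2

a_max = (77/2)/7 = 11/2
d_a = ½·77/2·7 = 539/4; d_c = 77/2·5/2 = 385/4
d = 2·539/4 + 385/4 = 1463/4
t_c = 5/2 > 0 so v_max = 77/2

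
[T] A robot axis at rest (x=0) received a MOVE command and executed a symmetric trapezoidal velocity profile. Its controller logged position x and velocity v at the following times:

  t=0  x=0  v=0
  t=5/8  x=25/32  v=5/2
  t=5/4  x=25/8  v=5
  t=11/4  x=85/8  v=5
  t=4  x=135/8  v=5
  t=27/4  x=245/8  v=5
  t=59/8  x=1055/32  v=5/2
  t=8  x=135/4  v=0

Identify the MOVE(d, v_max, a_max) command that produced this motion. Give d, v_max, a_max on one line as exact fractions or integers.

final state: t=8, x=135/4, v=0 → d = 135/4
a_max = (5/2−0)/(5/8−0) = 4
max v = 5 over t∈[5/4,27/4] → v_max = 5
check: 5·(5/4+11/2) = 135/4 ✓

d=135/4 v_max=5 a_max=4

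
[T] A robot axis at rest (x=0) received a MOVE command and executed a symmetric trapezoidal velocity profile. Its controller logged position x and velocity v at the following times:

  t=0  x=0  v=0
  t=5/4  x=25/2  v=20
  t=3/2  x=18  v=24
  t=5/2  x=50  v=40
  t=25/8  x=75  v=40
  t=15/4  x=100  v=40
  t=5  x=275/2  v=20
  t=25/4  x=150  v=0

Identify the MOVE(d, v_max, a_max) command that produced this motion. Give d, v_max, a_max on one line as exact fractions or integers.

final state: t=25/4, x=150, v=0 → d = 150
a_max = (20−0)/(5/4−0) = 16
max v = 40 over t∈[5/2,15/4] → v_max = 40
check: 40·(5/2+5/4) = 150 ✓

d=150 v_max=40 a_max=16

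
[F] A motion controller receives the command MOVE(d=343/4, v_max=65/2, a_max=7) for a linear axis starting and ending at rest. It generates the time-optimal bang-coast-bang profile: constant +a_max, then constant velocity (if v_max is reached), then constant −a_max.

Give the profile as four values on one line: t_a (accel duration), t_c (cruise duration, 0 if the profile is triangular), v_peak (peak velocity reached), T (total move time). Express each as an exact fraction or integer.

vₘ²/aₘ = (65/2)²/7 = 4225/28
343/4 < 4225/28 ⇒ no cruise
v_peak = √(343/4·7) = √(2401/4) = 49/2
t_a = (49/2)/7 = 7/2; t_c = 0
T = 2·7/2 = 7

t_a=7/2 t_c=0 v_peak=49/2 T=7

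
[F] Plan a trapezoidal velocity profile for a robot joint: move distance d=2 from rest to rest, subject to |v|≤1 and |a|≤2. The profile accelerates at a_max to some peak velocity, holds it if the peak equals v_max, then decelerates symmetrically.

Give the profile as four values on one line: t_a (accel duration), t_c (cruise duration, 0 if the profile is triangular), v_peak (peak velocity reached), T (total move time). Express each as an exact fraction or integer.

(v_max)²/a_max = 1²/2 = 1/2
2 ≥ 1/2 ⇒ cruise phase
t_a = 1/2; v_peak = 1
d_cruise = 2 − 1/2 = 3/2; t_c = (3/2)/1 = 3/2
T = 2·1/2 + 3/2 = 5/2

t_a=1/2 t_c=3/2 v_peak=1 T=5/2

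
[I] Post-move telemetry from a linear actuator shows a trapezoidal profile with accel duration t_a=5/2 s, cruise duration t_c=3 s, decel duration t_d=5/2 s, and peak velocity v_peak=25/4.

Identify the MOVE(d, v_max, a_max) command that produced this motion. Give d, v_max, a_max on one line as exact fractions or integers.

a_max = (25/4)/(5/2) = 5/2
d_a = ½·25/4·5/2 = 125/16; d_c = 25/4·3 = 75/4
d = 2·125/16 + 75/4 = 275/8
t_c = 3 > 0 → v_max = v_peak = 25/4

d=275/8 v_max=25/4 a_max=5/2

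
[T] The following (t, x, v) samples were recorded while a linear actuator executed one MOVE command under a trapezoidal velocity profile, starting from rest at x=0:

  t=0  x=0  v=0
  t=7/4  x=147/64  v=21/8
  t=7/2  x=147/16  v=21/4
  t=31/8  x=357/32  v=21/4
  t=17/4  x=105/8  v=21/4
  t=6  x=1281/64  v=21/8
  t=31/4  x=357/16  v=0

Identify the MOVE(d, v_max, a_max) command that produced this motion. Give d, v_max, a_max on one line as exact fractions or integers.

final state: t=31/4, x=357/16, v=0 → d = 357/16
a_max = (21/8−0)/(7/4−0) = 3/2
max v = 21/4 over t∈[7/2,17/4] → v_max = 21/4
check: 21/4·(7/2+3/4) = 357/16 ✓

d=357/16 v_max=21/4 a_max=3/2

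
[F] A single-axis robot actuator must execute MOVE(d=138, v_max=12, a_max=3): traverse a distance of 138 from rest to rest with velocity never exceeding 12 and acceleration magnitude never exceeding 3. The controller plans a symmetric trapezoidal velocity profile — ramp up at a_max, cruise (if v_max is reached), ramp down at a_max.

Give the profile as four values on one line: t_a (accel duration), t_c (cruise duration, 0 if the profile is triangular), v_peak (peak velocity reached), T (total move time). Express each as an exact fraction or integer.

vₘ²/aₘ = 12²/3 = 48
138 ≥ 48 ⇒ cruise phase
t_a = 12/3 = 4; v_peak = 12
d_cruise = 138 − 48 = 90; t_c = 90/12 = 15/2
T = 2·4 + 15/2 = 31/2

t_a=4 t_c=15/2 v_peak=12 T=31/2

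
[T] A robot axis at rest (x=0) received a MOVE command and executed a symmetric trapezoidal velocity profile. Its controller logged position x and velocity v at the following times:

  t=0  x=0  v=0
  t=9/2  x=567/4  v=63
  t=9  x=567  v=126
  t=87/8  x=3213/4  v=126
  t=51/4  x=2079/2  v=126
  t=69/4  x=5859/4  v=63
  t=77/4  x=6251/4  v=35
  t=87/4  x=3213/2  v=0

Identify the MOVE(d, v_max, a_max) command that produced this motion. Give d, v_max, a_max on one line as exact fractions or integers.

d=3213/2 v_max=126 a_max=14

final state: t=87/4, x=3213/2, v=0 → d = 3213/2
a_max = (63−0)/(9/2−0) = 14
max v = 126 over t∈[9,51/4] → v_max = 126
check: 126·(9+15/4) = 3213/2 ✓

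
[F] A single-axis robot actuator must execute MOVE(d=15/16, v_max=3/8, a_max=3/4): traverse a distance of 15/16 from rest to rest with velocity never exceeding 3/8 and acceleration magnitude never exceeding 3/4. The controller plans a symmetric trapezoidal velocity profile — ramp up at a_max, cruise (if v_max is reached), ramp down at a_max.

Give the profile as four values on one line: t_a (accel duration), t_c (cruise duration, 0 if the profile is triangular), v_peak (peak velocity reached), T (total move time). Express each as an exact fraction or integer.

vₘ²/aₘ = (3/8)²/(3/4) = 3/16
15/16 ≥ 3/16 so v_max reached
t_a = (3/8)/(3/4) = 1/2; v_peak = 3/8
d_cruise = 15/16 − 3/16 = 3/4; t_c = (3/4)/(3/8) = 2
T = 2·1/2 + 2 = 3

t_a=1/2 t_c=2 v_peak=3/8 T=3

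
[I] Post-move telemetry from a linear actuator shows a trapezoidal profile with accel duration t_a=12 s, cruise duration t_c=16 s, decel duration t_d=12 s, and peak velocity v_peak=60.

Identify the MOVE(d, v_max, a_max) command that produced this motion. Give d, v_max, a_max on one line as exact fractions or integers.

d=1680 v_max=60 a_max=5

a_max = 60/12 = 5
d_a = ½·60·12 = 360; d_c = 60·16 = 960
d = 2·360 + 960 = 1680
t_c = 16 > 0 so v_max = 60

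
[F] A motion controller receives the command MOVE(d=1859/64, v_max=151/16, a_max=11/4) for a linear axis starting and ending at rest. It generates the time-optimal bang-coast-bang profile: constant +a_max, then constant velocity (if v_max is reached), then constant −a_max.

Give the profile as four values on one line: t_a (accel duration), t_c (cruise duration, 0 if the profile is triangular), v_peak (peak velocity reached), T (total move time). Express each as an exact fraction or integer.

(v_max)²/a_max = (151/16)²/(11/4) = 22801/704
1859/64 < 22801/704 so t_c = 0
v_peak = √(1859/64·11/4) = √(20449/256) = 143/16
t_a = (143/16)/(11/4) = 13/4; t_c = 0
T = 2·13/4 = 13/2

t_a=13/4 t_c=0 v_peak=143/16 T=13/2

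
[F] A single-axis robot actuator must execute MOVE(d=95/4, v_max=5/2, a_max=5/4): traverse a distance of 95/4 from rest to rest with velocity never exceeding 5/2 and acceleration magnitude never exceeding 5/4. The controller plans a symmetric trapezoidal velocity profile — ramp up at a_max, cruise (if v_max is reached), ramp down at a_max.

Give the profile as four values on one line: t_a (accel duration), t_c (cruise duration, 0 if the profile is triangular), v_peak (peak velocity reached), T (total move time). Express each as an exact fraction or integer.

vₘ²/aₘ = (5/2)²/(5/4) = 5
95/4 ≥ 5 → trapezoidal
t_a = (5/2)/(5/4) = 2; v_peak = 5/2
d_cruise = 95/4 − 5 = 75/4; t_c = (75/4)/(5/2) = 15/2
T = 2·2 + 15/2 = 23/2

t_a=2 t_c=15/2 v_peak=5/2 T=23/2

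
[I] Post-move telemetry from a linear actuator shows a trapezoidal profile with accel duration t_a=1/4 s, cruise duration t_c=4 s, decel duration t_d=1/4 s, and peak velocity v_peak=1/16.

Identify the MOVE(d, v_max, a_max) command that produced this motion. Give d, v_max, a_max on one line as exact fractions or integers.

d=17/64 v_max=1/16 a_max=1/4

a_max = (1/16)/(1/4) = 1/4
d_a = ½·1/16·1/4 = 1/128; d_c = 1/16·4 = 1/4
d = 2·1/128 + 1/4 = 17/64
t_c = 4 > 0 ⇒ limit active, v_max = 1/16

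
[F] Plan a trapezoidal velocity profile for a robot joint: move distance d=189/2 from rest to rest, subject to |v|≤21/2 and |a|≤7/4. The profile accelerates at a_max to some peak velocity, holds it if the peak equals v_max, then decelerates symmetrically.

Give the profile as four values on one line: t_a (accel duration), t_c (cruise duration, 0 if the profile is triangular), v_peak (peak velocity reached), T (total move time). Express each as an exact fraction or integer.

t_a=6 t_c=3 v_peak=21/2 T=15

(v_max)²/a_max = (21/2)²/(7/4) = 63
189/2 ≥ 63 → trapezoidal
t_a = (21/2)/(7/4) = 6; v_peak = 21/2
d_cruise = 189/2 − 63 = 63/2; t_c = (63/2)/(21/2) = 3
T = 2·6 + 3 = 15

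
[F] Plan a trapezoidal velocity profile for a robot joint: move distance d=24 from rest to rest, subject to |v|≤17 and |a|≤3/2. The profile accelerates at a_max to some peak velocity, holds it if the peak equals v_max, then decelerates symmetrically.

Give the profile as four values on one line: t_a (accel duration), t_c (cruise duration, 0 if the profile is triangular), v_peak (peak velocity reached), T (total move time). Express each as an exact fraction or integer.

t_a=4 t_c=0 v_peak=6 T=8

vₘ²/aₘ = 17²/(3/2) = 578/3
24 < 578/3 → triangular
v_peak = √(24·3/2) = √36 = 6
t_a = 6/(3/2) = 4; t_c = 0
T = 2·4 = 8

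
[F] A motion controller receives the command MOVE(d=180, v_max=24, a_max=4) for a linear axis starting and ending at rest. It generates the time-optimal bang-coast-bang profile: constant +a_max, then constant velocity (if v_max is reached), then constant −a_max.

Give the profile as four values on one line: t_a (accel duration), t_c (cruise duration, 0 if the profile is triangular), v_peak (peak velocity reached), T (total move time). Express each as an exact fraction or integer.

t_a=6 t_c=3/2 v_peak=24 T=27/2

vₘ²/aₘ = 24²/4 = 144
180 ≥ 144 → trapezoidal
t_a = 24/4 = 6; v_peak = 24
d_cruise = 180 − 144 = 36; t_c = 36/24 = 3/2
T = 2·6 + 3/2 = 27/2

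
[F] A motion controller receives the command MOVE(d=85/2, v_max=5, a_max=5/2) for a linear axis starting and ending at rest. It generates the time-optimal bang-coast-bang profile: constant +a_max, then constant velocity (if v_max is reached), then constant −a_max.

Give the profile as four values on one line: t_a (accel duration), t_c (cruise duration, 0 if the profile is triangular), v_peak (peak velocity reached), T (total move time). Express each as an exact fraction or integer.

(v_max)²/a_max = 5²/(5/2) = 10
85/2 ≥ 10 → trapezoidal
t_a = 5/(5/2) = 2; v_peak = 5
d_cruise = 85/2 − 10 = 65/2; t_c = (65/2)/5 = 13/2
T = 2·2 + 13/2 = 21/2

t_a=2 t_c=13/2 v_peak=5 T=21/2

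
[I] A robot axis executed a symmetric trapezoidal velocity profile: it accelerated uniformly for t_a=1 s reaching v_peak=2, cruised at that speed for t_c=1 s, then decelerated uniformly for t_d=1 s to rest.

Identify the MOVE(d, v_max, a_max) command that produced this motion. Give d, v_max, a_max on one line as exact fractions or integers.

d=4 v_max=2 a_max=2

a_max = 2/1 = 2
d_a = ½·2·1 = 1; d_c = 2·1 = 2
d = 2·1 + 2 = 4
t_c = 1 > 0 so v_max = 2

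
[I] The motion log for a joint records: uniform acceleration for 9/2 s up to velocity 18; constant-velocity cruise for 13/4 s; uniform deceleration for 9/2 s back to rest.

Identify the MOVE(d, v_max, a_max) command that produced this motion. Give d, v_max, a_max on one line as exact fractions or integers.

a_max = 18/(9/2) = 4
d_a = ½·18·9/2 = 81/2; d_c = 18·13/4 = 117/2
d = 2·81/2 + 117/2 = 279/2
t_c = 13/4 > 0 so v_max = 18

d=279/2 v_max=18 a_max=4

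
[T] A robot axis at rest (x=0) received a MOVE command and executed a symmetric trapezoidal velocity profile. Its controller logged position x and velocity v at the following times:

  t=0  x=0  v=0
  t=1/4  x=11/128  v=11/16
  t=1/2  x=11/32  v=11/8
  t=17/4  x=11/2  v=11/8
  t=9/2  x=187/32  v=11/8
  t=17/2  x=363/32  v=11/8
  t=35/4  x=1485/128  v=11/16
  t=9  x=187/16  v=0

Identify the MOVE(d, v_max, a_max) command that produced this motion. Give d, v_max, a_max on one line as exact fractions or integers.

final state: t=9, x=187/16, v=0 → d = 187/16
a_max = (11/16−0)/(1/4−0) = 11/4
max v = 11/8 over t∈[1/2,17/2] → v_max = 11/8
check: 11/8·(1/2+8) = 187/16 ✓

d=187/16 v_max=11/8 a_max=11/4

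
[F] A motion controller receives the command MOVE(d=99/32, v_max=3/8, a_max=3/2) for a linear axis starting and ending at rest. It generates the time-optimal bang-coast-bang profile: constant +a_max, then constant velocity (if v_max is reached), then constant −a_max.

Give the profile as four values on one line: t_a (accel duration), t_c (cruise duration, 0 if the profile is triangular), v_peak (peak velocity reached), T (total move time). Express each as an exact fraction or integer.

t_a=1/4 t_c=8 v_peak=3/8 T=17/2

vₘ²/aₘ = (3/8)²/(3/2) = 3/32
99/32 ≥ 3/32 ⇒ cruise phase
t_a = (3/8)/(3/2) = 1/4; v_peak = 3/8
d_cruise = 99/32 − 3/32 = 3; t_c = 3/(3/8) = 8
T = 2·1/4 + 8 = 17/2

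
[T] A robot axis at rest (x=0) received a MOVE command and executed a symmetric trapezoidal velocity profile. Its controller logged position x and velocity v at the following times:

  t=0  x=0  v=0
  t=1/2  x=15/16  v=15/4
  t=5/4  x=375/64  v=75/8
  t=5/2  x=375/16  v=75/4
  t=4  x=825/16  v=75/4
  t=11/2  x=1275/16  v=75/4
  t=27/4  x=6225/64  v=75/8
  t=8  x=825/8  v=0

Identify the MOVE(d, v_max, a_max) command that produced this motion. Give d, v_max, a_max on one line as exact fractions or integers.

final state: t=8, x=825/8, v=0 → d = 825/8
a_max = (15/4−0)/(1/2−0) = 15/2
max v = 75/4 over t∈[5/2,11/2] → v_max = 75/4
check: 75/4·(5/2+3) = 825/8 ✓

d=825/8 v_max=75/4 a_max=15/2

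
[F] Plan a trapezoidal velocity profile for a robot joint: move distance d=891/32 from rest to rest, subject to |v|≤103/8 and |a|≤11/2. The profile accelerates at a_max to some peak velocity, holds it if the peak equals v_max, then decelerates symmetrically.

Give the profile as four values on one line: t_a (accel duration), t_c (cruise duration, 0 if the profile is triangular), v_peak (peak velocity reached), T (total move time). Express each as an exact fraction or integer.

t_a=9/4 t_c=0 v_peak=99/8 T=9/2

vₘ²/aₘ = (103/8)²/(11/2) = 10609/352
891/32 < 10609/352 ⇒ no cruise
v_peak = √(891/32·11/2) = √(9801/64) = 99/8
t_a = (99/8)/(11/2) = 9/4; t_c = 0
T = 2·9/4 = 9/2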